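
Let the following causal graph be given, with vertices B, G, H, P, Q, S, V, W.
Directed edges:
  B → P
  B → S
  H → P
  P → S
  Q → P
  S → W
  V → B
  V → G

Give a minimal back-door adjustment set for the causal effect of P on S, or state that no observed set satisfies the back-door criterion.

desc(P)\{P}={S,W}; candidates ⊆ {B,G,H,Q,V}.
size 0: {}; under {} P still reaches {B,G,H,Q,S,V,W} ∋ S.
{B}: P⊥S given {B} in G with P→· removed — back-door holds.

P→S: minimal back-door set {B}.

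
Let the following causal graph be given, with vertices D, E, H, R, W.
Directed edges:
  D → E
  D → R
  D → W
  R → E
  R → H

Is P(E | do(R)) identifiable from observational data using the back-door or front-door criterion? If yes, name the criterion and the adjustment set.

desc(R)\{R}={E,H}; candidates ⊆ {D,W}.
size 0: {}; under {} R still reaches {D,E,W} ∋ E.
{D}: R⊥E given {D} in G with R→· removed — back-door holds.
P(E|do(R)) = Σ_{D} P(E|R,D)·P(D).

P(E|do(R)): backdoor, adjust for {D}.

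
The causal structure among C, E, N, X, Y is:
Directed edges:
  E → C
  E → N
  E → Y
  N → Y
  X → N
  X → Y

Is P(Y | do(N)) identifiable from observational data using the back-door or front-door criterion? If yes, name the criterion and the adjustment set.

P(Y|do(N)): backdoor, adjust for {E, X}.

desc(N)\{N}={Y}; candidates ⊆ {C,E,X}.
size 0: {}; under {} N still reaches {C,E,X,Y} ∋ Y.
size 1: {C}, {E}, {X}; under {C} N still reaches {E,X,Y} ∋ Y.
{E,X}: N⊥Y given {E,X} in G with N→· removed — back-door holds.
P(Y|do(N)) = Σ_{E,X} P(Y|N,E,X)·P(E,X).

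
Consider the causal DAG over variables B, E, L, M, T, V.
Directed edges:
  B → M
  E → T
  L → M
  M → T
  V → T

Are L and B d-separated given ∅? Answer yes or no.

Yes — L ⊥ B | ∅.

Bayes-Ball from L | ∅ reaches {M,T}.
B ∉ reach(L|∅) ⇒ L ⊥ B | ∅.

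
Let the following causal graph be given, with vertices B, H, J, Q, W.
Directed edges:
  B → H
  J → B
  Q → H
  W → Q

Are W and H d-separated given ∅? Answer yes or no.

No — W and H are d-connected given ∅.

Bayes-Ball from W | ∅ reaches {H,Q}.
H ∈ reach(W|∅) ⇒ W ⊥̸ H | ∅.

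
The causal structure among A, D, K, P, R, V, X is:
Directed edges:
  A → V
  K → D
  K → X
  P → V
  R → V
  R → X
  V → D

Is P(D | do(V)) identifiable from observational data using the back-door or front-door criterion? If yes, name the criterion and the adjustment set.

desc(V)\{V}={D}; candidates ⊆ {A,K,P,R,X}.
∅: V⊥D given ∅ in G with V→· removed — back-door holds.
P(D|do(V)) = P(D|V) — no adjustment needed.

P(D|do(V)): backdoor, adjust for ∅.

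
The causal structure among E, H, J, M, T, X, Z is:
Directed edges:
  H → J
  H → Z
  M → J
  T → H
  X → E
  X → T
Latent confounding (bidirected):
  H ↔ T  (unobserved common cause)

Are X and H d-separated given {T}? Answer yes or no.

No — X and H are d-connected given {T}.

Bayes-Ball from X | {T} reaches {E,H,J,Z}.
H ∈ reach(X|{T}) ⇒ X ⊥̸ H | {T}.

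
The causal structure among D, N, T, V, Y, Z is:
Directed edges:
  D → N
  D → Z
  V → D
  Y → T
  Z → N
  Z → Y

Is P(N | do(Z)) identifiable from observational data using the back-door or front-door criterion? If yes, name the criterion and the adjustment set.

P(N|do(Z)): backdoor, adjust for {D}.

desc(Z)\{Z}={N,T,Y}; candidates ⊆ {D,V}.
size 0: {}; under {} Z still reaches {D,N,V} ∋ N.
{D}: Z⊥N given {D} in G with Z→· removed — back-door holds.
P(N|do(Z)) = Σ_{D} P(N|Z,D)·P(D).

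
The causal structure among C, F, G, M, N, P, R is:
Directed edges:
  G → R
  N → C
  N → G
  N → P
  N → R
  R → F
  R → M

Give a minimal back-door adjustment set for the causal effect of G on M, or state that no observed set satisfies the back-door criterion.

desc(G)\{G}={F,M,R}; candidates ⊆ {C,N,P}.
size 0: {}; under {} G still reaches {C,F,M,N,P,R} ∋ M.
{N}: G⊥M given {N} in G with G→· removed — back-door holds.

G→M: minimal back-door set {N}.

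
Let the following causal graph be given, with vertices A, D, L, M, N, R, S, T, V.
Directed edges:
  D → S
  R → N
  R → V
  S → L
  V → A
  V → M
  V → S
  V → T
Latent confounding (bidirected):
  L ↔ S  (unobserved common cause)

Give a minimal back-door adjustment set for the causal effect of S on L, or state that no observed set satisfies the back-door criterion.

desc(S)\{S}={L}; candidates ⊆ {A,D,M,N,R,T,V}.
S↔L: latent back-door arc(s) into S.
size 0: {}; under {} S still reaches {A,D,L,M,N,R,T,V} ∋ L.
size 1: {A}, {D}, {M} …(+4); under {A} S still reaches {D,L,M,N,R,T,V} ∋ L.
size 2: {A,D}, {A,M}, {A,N} …(+18); under {A,D} S still reaches {L,M,N,R,T,V} ∋ L.
S↔L cannot be blocked by any observed set — no back-door set.

S→L: no observed back-door set.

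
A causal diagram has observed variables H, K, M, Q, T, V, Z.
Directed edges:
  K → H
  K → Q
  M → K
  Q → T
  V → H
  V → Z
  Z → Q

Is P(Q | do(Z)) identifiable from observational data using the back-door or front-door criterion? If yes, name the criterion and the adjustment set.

desc(Z)\{Z}={Q,T}; candidates ⊆ {H,K,M,V}.
∅: Z⊥Q given ∅ in G with Z→· removed — back-door holds.
P(Q|do(Z)) = P(Q|Z) — no adjustment needed.

P(Q|do(Z)): backdoor, adjust for ∅.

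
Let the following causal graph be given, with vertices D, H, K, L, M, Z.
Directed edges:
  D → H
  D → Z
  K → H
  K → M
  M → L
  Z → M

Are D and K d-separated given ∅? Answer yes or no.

Bayes-Ball from D | ∅ reaches {H,L,M,Z}.
K ∉ reach(D|∅) ⇒ D ⊥ K | ∅.

Yes — D ⊥ K | ∅.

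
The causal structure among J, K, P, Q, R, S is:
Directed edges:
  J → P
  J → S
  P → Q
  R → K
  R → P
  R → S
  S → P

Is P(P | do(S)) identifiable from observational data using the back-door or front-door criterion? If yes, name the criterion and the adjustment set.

desc(S)\{S}={P,Q}; candidates ⊆ {J,K,R}.
size 0: {}; under {} S still reaches {J,K,P,Q,R} ∋ P.
size 1: {J}, {K}, {R}; under {J} S still reaches {K,P,Q,R} ∋ P.
{J,R}: S⊥P given {J,R} in G with S→· removed — back-door holds.
P(P|do(S)) = Σ_{J,R} P(P|S,J,R)·P(J,R).

P(P|do(S)): backdoor, adjust for {J, R}.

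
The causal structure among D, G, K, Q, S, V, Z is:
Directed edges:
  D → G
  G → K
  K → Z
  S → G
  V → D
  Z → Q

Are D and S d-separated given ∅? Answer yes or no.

Yes — D ⊥ S | ∅.

Bayes-Ball from D | ∅ reaches {G,K,Q,V,Z}.
S ∉ reach(D|∅) ⇒ D ⊥ S | ∅.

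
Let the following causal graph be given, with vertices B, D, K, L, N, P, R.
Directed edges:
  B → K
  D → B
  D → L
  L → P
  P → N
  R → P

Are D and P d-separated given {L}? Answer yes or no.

Yes — D ⊥ P | {L}.

Bayes-Ball from D | {L} reaches {B,K}.
P ∉ reach(D|{L}) ⇒ D ⊥ P | {L}.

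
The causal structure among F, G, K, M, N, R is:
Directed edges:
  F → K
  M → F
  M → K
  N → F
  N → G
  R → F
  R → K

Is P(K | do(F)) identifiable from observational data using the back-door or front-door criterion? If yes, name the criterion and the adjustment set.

P(K|do(F)): backdoor, adjust for {M, R}.

desc(F)\{F}={K}; candidates ⊆ {G,M,N,R}.
size 0: {}; under {} F still reaches {G,K,M,N,R} ∋ K.
size 1: {G}, {M}, {N} …(+1); under {G} F still reaches {K,M,N,R} ∋ K.
{M,R}: F⊥K given {M,R} in G with F→· removed — back-door holds.
P(K|do(F)) = Σ_{M,R} P(K|F,M,R)·P(M,R).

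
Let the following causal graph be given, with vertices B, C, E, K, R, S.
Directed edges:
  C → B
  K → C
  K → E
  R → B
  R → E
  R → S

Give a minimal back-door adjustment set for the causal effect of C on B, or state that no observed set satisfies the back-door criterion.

C→B: minimal back-door set ∅.

desc(C)\{C}={B}; candidates ⊆ {E,K,R,S}.
∅: C⊥B given ∅ in G with C→· removed — back-door holds.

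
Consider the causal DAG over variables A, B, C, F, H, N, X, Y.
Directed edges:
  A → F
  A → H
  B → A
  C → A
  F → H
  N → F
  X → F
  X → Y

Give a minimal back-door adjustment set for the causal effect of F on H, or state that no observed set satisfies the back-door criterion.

desc(F)\{F}={H}; candidates ⊆ {A,B,C,N,X,Y}.
size 0: {}; under {} F still reaches {A,B,C,H,N,X,Y} ∋ H.
{A}: F⊥H given {A} in G with F→· removed — back-door holds.

F→H: minimal back-door set {A}.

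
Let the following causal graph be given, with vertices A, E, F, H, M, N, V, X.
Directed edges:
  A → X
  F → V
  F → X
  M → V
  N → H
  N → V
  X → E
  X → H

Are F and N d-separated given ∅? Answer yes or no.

Bayes-Ball from F | ∅ reaches {E,H,V,X}.
N ∉ reach(F|∅) ⇒ F ⊥ N | ∅.

Yes — F ⊥ N | ∅.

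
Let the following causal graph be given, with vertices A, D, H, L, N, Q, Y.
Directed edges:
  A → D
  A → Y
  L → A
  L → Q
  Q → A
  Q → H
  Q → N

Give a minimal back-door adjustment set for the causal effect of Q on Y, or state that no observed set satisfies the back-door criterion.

desc(Q)\{Q}={A,D,H,N,Y}; candidates ⊆ {L}.
size 0: {}; under {} Q still reaches {A,D,L,Y} ∋ Y.
{L}: Q⊥Y given {L} in G with Q→· removed — back-door holds.

Q→Y: minimal back-door set {L}.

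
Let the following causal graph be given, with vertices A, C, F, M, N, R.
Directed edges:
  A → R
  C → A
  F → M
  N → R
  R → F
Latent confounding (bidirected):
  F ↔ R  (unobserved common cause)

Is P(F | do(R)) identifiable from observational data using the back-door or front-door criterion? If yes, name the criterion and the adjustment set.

P(F|do(R)): not identifiable (no BD/FD set).

desc(R)\{R}={F,M}; candidates ⊆ {A,C,N}.
R↔F: latent back-door arc(s) into R.
size 0: {}; under {} R still reaches {A,C,F,M,N} ∋ F.
size 1: {A}, {C}, {N}; under {A} R still reaches {F,M,N} ∋ F.
size 2: {A,C}, {A,N}, {C,N}; under {A,C} R still reaches {F,M,N} ∋ F.
R↔F cannot be blocked by any observed set — no back-door set.
No mediator lies on a directed R→…→F path.
Neither criterion identifies P(F|do(R)) in this graph.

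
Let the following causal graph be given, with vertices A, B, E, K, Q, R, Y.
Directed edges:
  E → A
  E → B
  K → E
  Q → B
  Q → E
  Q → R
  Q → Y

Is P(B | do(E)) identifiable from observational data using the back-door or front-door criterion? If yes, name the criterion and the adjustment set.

P(B|do(E)): backdoor, adjust for {Q}.

desc(E)\{E}={A,B}; candidates ⊆ {K,Q,R,Y}.
size 0: {}; under {} E still reaches {B,K,Q,R,Y} ∋ B.
{Q}: E⊥B given {Q} in G with E→· removed — back-door holds.
P(B|do(E)) = Σ_{Q} P(B|E,Q)·P(Q).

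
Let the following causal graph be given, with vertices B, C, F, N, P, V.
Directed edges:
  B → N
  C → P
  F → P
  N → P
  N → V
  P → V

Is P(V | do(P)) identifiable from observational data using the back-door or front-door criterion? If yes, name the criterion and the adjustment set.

P(V|do(P)): backdoor, adjust for {N}.

desc(P)\{P}={V}; candidates ⊆ {B,C,F,N}.
size 0: {}; under {} P still reaches {B,C,F,N,V} ∋ V.
{N}: P⊥V given {N} in G with P→· removed — back-door holds.
P(V|do(P)) = Σ_{N} P(V|P,N)·P(N).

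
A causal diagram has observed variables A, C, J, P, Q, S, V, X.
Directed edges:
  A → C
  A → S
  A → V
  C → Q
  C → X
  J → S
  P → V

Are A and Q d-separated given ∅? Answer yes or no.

Bayes-Ball from A | ∅ reaches {C,Q,S,V,X}.
Q ∈ reach(A|∅) ⇒ A ⊥̸ Q | ∅.

No — A and Q are d-connected given ∅.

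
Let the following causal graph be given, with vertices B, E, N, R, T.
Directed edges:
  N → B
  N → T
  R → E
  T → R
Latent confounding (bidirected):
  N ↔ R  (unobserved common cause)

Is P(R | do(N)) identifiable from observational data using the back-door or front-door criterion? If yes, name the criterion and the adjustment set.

desc(N)\{N}={B,E,R,T}; candidates ⊆ {—}.
N↔R: latent back-door arc(s) into N.
size 0: {}; under {} N still reaches {E,R} ∋ R.
N↔R cannot be blocked by any observed set — no back-door set.
{T}: (i) intercepts every directed N→R path; (ii) no back-door N→{T}; (iii) {N} blocks every back-door {T}→R. Front-door holds.
P(R|do(N)) = Σ_{T} P(T|N) Σ_{N'} P(R|T,N')P(N').

P(R|do(N)): frontdoor, adjust for {T}.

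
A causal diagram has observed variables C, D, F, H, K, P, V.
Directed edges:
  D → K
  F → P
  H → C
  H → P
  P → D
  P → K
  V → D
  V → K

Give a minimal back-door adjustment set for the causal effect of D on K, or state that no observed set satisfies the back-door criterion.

D→K: minimal back-door set {P, V}.

desc(D)\{D}={K}; candidates ⊆ {C,F,H,P,V}.
size 0: {}; under {} D still reaches {C,F,H,K,P,V} ∋ K.
size 1: {C}, {F}, {H} …(+2); under {C} D still reaches {F,H,K,P,V} ∋ K.
{P,V}: D⊥K given {P,V} in G with D→· removed — back-door holds.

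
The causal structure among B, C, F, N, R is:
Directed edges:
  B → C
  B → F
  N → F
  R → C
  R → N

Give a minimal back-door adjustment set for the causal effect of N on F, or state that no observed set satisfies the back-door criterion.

N→F: minimal back-door set ∅.

desc(N)\{N}={F}; candidates ⊆ {B,C,R}.
∅: N⊥F given ∅ in G with N→· removed — back-door holds.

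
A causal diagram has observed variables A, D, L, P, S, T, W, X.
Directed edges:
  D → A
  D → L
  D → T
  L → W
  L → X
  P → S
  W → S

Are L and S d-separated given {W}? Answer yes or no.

Bayes-Ball from L | {W} reaches {A,D,T,X}.
S ∉ reach(L|{W}) ⇒ L ⊥ S | {W}.

Yes — L ⊥ S | {W}.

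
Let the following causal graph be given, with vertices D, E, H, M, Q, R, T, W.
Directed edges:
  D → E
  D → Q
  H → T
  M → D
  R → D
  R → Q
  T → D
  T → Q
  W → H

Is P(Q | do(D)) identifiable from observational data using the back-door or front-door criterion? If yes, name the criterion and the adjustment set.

P(Q|do(D)): backdoor, adjust for {R, T}.

desc(D)\{D}={E,Q}; candidates ⊆ {H,M,R,T,W}.
size 0: {}; under {} D still reaches {H,M,Q,R,T,W} ∋ Q.
size 1: {H}, {M}, {R} …(+2); under {H} D still reaches {M,Q,R,T} ∋ Q.
{R,T}: D⊥Q given {R,T} in G with D→· removed — back-door holds.
P(Q|do(D)) = Σ_{R,T} P(Q|D,R,T)·P(R,T).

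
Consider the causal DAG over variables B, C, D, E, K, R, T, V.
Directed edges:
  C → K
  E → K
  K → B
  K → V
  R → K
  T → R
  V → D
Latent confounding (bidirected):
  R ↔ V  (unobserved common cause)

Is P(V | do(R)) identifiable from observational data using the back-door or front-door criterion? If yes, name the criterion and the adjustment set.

P(V|do(R)): frontdoor, adjust for {K}.

desc(R)\{R}={B,D,K,V}; candidates ⊆ {C,E,T}.
R↔V: latent back-door arc(s) into R.
size 0: {}; under {} R still reaches {D,T,V} ∋ V.
size 1: {C}, {E}, {T}; under {C} R still reaches {D,T,V} ∋ V.
size 2: {C,E}, {C,T}, {E,T}; under {C,E} R still reaches {D,T,V} ∋ V.
R↔V cannot be blocked by any observed set — no back-door set.
{K}: (i) intercepts every directed R→V path; (ii) no back-door R→{K}; (iii) {R} blocks every back-door {K}→V. Front-door holds.
P(V|do(R)) = Σ_{K} P(K|R) Σ_{R'} P(V|K,R')P(R').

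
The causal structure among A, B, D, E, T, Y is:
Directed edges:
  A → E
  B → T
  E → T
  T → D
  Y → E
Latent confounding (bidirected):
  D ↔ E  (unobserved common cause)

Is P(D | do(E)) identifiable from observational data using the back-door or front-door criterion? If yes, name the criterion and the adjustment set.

P(D|do(E)): frontdoor, adjust for {T}.

desc(E)\{E}={D,T}; candidates ⊆ {A,B,Y}.
E↔D: latent back-door arc(s) into E.
size 0: {}; under {} E still reaches {A,D,Y} ∋ D.
size 1: {A}, {B}, {Y}; under {A} E still reaches {D,Y} ∋ D.
size 2: {A,B}, {A,Y}, {B,Y}; under {A,B} E still reaches {D,Y} ∋ D.
E↔D cannot be blocked by any observed set — no back-door set.
{T}: (i) intercepts every directed E→D path; (ii) no back-door E→{T}; (iii) {E} blocks every back-door {T}→D. Front-door holds.
P(D|do(E)) = Σ_{T} P(T|E) Σ_{E'} P(D|T,E')P(E').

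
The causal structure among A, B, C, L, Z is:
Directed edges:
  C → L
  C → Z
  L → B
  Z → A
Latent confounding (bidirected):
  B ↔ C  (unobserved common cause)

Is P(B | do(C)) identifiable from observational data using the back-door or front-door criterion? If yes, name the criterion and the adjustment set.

P(B|do(C)): frontdoor, adjust for {L}.

desc(C)\{C}={A,B,L,Z}; candidates ⊆ {—}.
C↔B: latent back-door arc(s) into C.
size 0: {}; under {} C still reaches {B} ∋ B.
C↔B cannot be blocked by any observed set — no back-door set.
{L}: (i) intercepts every directed C→B path; (ii) no back-door C→{L}; (iii) {C} blocks every back-door {L}→B. Front-door holds.
P(B|do(C)) = Σ_{L} P(L|C) Σ_{C'} P(B|L,C')P(C').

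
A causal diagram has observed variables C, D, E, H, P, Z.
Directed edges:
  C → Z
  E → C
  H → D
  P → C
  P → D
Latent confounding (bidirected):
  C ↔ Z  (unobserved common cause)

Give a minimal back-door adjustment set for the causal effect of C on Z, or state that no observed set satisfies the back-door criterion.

desc(C)\{C}={Z}; candidates ⊆ {D,E,H,P}.
C↔Z: latent back-door arc(s) into C.
size 0: {}; under {} C still reaches {D,E,P,Z} ∋ Z.
size 1: {D}, {E}, {H} …(+1); under {D} C still reaches {E,H,P,Z} ∋ Z.
size 2: {D,E}, {D,H}, {D,P} …(+3); under {D,E} C still reaches {H,P,Z} ∋ Z.
C↔Z cannot be blocked by any observed set — no back-door set.

C→Z: no observed back-door set.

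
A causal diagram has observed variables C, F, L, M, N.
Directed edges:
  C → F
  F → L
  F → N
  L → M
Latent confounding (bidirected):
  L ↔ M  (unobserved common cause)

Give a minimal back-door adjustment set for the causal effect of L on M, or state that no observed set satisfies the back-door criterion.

L→M: no observed back-door set.

desc(L)\{L}={M}; candidates ⊆ {C,F,N}.
L↔M: latent back-door arc(s) into L.
size 0: {}; under {} L still reaches {C,F,M,N} ∋ M.
size 1: {C}, {F}, {N}; under {C} L still reaches {F,M,N} ∋ M.
size 2: {C,F}, {C,N}, {F,N}; under {C,F} L still reaches {M} ∋ M.
L↔M cannot be blocked by any observed set — no back-door set.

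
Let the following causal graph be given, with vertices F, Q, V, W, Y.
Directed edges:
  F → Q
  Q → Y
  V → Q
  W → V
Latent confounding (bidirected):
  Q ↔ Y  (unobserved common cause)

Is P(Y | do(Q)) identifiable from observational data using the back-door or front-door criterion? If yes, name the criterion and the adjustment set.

P(Y|do(Q)): not identifiable (no BD/FD set).

desc(Q)\{Q}={Y}; candidates ⊆ {F,V,W}.
Q↔Y: latent back-door arc(s) into Q.
size 0: {}; under {} Q still reaches {F,V,W,Y} ∋ Y.
size 1: {F}, {V}, {W}; under {F} Q still reaches {V,W,Y} ∋ Y.
size 2: {F,V}, {F,W}, {V,W}; under {F,V} Q still reaches {Y} ∋ Y.
Q↔Y cannot be blocked by any observed set — no back-door set.
No mediator lies on a directed Q→…→Y path.
Neither criterion identifies P(Y|do(Q)) in this graph.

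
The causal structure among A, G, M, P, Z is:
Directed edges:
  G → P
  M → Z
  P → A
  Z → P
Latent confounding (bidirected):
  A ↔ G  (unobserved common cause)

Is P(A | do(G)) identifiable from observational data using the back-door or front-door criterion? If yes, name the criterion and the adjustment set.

P(A|do(G)): frontdoor, adjust for {P}.

desc(G)\{G}={A,P}; candidates ⊆ {M,Z}.
G↔A: latent back-door arc(s) into G.
size 0: {}; under {} G still reaches {A} ∋ A.
size 1: {M}, {Z}; under {M} G still reaches {A} ∋ A.
size 2: {M,Z}; under {M,Z} G still reaches {A} ∋ A.
G↔A cannot be blocked by any observed set — no back-door set.
{P}: (i) intercepts every directed G→A path; (ii) no back-door G→{P}; (iii) {G} blocks every back-door {P}→A. Front-door holds.
P(A|do(G)) = Σ_{P} P(P|G) Σ_{G'} P(A|P,G')P(G').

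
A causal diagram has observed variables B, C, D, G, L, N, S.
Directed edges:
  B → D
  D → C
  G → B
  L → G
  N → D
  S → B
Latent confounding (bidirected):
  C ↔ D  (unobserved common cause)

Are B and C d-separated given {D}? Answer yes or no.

No — B and C are d-connected given {D}.

Bayes-Ball from B | {D} reaches {C,G,L,N,S}.
C ∈ reach(B|{D}) ⇒ B ⊥̸ C | {D}.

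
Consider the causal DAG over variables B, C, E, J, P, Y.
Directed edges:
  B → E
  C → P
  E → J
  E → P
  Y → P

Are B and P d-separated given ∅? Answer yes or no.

Bayes-Ball from B | ∅ reaches {E,J,P}.
P ∈ reach(B|∅) ⇒ B ⊥̸ P | ∅.

No — B and P are d-connected given ∅.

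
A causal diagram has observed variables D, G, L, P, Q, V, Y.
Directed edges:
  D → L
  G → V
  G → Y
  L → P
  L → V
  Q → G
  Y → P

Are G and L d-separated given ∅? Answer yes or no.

Bayes-Ball from G | ∅ reaches {P,Q,V,Y}.
L ∉ reach(G|∅) ⇒ G ⊥ L | ∅.

Yes — G ⊥ L | ∅.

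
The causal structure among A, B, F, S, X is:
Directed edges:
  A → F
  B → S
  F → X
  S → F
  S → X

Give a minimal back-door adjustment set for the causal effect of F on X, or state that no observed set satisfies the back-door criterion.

desc(F)\{F}={X}; candidates ⊆ {A,B,S}.
size 0: {}; under {} F still reaches {A,B,S,X} ∋ X.
{S}: F⊥X given {S} in G with F→· removed — back-door holds.

F→X: minimal back-door set {S}.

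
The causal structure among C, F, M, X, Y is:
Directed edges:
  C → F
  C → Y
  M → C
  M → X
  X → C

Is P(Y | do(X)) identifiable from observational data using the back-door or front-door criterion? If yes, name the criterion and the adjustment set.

P(Y|do(X)): backdoor, adjust for {M}.

desc(X)\{X}={C,F,Y}; candidates ⊆ {M}.
size 0: {}; under {} X still reaches {C,F,M,Y} ∋ Y.
{M}: X⊥Y given {M} in G with X→· removed — back-door holds.
P(Y|do(X)) = Σ_{M} P(Y|X,M)·P(M).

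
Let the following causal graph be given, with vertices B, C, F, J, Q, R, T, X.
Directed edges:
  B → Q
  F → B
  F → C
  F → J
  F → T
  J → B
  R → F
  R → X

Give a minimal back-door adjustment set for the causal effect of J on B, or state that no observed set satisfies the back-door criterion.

J→B: minimal back-door set {F}.

desc(J)\{J}={B,Q}; candidates ⊆ {C,F,R,T,X}.
size 0: {}; under {} J still reaches {B,C,F,Q,R,T,X} ∋ B.
{F}: J⊥B given {F} in G with J→· removed — back-door holds.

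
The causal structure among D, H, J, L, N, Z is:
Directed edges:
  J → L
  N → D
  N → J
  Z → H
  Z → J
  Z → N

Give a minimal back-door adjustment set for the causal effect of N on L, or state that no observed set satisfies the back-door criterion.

desc(N)\{N}={D,J,L}; candidates ⊆ {H,Z}.
size 0: {}; under {} N still reaches {H,J,L,Z} ∋ L.
{Z}: N⊥L given {Z} in G with N→· removed — back-door holds.

N→L: minimal back-door set {Z}.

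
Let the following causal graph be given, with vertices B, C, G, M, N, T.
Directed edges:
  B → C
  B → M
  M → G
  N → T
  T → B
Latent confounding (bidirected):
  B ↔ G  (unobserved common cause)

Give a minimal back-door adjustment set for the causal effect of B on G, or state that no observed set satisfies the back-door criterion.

desc(B)\{B}={C,G,M}; candidates ⊆ {N,T}.
B↔G: latent back-door arc(s) into B.
size 0: {}; under {} B still reaches {G,N,T} ∋ G.
size 1: {N}, {T}; under {N} B still reaches {G,T} ∋ G.
size 2: {N,T}; under {N,T} B still reaches {G} ∋ G.
B↔G cannot be blocked by any observed set — no back-door set.

B→G: no observed back-door set.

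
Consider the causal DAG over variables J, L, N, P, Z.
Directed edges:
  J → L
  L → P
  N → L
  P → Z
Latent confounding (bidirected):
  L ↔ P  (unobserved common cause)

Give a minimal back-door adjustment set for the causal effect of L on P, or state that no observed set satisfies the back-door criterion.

L→P: no observed back-door set.

desc(L)\{L}={P,Z}; candidates ⊆ {J,N}.
L↔P: latent back-door arc(s) into L.
size 0: {}; under {} L still reaches {J,N,P,Z} ∋ P.
size 1: {J}, {N}; under {J} L still reaches {N,P,Z} ∋ P.
size 2: {J,N}; under {J,N} L still reaches {P,Z} ∋ P.
L↔P cannot be blocked by any observed set — no back-door set.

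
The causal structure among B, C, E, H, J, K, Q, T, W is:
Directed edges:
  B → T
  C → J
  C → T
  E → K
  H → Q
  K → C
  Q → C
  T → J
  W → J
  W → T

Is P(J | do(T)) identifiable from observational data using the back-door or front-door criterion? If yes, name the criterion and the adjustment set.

desc(T)\{T}={J}; candidates ⊆ {B,C,E,H,K,Q,W}.
size 0: {}; under {} T still reaches {B,C,E,H,J,K,Q,W} ∋ J.
size 1: {B}, {C}, {E} …(+4); under {B} T still reaches {C,E,H,J,K,Q,W} ∋ J.
{C,W}: T⊥J given {C,W} in G with T→· removed — back-door holds.
P(J|do(T)) = Σ_{C,W} P(J|T,C,W)·P(C,W).

P(J|do(T)): backdoor, adjust for {C, W}.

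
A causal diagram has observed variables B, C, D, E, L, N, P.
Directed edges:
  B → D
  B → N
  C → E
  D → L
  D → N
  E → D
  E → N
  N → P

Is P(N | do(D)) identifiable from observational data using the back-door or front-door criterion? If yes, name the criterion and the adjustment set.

desc(D)\{D}={L,N,P}; candidates ⊆ {B,C,E}.
size 0: {}; under {} D still reaches {B,C,E,N,P} ∋ N.
size 1: {B}, {C}, {E}; under {B} D still reaches {C,E,N,P} ∋ N.
{B,E}: D⊥N given {B,E} in G with D→· removed — back-door holds.
P(N|do(D)) = Σ_{B,E} P(N|D,B,E)·P(B,E).

P(N|do(D)): backdoor, adjust for {B, E}.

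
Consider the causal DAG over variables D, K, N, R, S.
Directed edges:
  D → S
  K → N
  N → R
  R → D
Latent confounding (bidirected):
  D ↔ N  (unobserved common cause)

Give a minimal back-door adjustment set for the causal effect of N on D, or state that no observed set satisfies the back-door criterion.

desc(N)\{N}={D,R,S}; candidates ⊆ {K}.
N↔D: latent back-door arc(s) into N.
size 0: {}; under {} N still reaches {D,K,S} ∋ D.
size 1: {K}; under {K} N still reaches {D,S} ∋ D.
N↔D cannot be blocked by any observed set — no back-door set.

N→D: no observed back-door set.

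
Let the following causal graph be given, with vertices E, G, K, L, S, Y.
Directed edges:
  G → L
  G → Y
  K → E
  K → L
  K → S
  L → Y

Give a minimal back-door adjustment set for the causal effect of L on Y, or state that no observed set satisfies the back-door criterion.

L→Y: minimal back-door set {G}.

desc(L)\{L}={Y}; candidates ⊆ {E,G,K,S}.
size 0: {}; under {} L still reaches {E,G,K,S,Y} ∋ Y.
{G}: L⊥Y given {G} in G with L→· removed — back-door holds.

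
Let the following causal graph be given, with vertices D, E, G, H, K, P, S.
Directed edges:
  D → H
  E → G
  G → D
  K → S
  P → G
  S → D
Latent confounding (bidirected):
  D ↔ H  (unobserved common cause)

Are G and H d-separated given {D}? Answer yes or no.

Bayes-Ball from G | {D} reaches {E,H,K,P,S}.
H ∈ reach(G|{D}) ⇒ G ⊥̸ H | {D}.

No — G and H are d-connected given {D}.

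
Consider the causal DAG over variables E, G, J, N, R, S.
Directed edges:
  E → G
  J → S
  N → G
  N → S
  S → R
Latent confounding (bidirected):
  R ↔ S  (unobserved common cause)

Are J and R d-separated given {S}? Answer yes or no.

No — J and R are d-connected given {S}.

Bayes-Ball from J | {S} reaches {G,N,R}.
R ∈ reach(J|{S}) ⇒ J ⊥̸ R | {S}.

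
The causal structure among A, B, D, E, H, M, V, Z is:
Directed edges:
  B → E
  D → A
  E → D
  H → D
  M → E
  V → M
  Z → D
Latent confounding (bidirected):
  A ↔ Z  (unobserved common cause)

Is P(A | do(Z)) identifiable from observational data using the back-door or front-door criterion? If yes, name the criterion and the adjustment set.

desc(Z)\{Z}={A,D}; candidates ⊆ {B,E,H,M,V}.
Z↔A: latent back-door arc(s) into Z.
size 0: {}; under {} Z still reaches {A} ∋ A.
size 1: {B}, {E}, {H} …(+2); under {B} Z still reaches {A} ∋ A.
size 2: {B,E}, {B,H}, {B,M} …(+7); under {B,E} Z still reaches {A} ∋ A.
Z↔A cannot be blocked by any observed set — no back-door set.
{D}: (i) intercepts every directed Z→A path; (ii) no back-door Z→{D}; (iii) {Z} blocks every back-door {D}→A. Front-door holds.
P(A|do(Z)) = Σ_{D} P(D|Z) Σ_{Z'} P(A|D,Z')P(Z').

P(A|do(Z)): frontdoor, adjust for {D}.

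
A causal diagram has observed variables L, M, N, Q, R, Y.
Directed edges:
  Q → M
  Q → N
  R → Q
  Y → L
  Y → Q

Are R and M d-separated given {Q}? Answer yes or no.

Bayes-Ball from R | {Q} reaches {L,Y}.
M ∉ reach(R|{Q}) ⇒ R ⊥ M | {Q}.

Yes — R ⊥ M | {Q}.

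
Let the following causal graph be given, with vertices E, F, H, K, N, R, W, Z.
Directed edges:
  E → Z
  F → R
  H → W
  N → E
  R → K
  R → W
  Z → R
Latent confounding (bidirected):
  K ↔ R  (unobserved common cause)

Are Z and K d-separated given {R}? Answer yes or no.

Bayes-Ball from Z | {R} reaches {E,F,K,N}.
K ∈ reach(Z|{R}) ⇒ Z ⊥̸ K | {R}.

No — Z and K are d-connected given {R}.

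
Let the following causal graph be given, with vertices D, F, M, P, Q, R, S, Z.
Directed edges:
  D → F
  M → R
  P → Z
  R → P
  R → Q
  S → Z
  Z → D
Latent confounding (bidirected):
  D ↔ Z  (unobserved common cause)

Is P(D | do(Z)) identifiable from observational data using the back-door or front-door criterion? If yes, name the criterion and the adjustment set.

P(D|do(Z)): not identifiable (no BD/FD set).

desc(Z)\{Z}={D,F}; candidates ⊆ {M,P,Q,R,S}.
Z↔D: latent back-door arc(s) into Z.
size 0: {}; under {} Z still reaches {D,F,M,P,Q,R,S} ∋ D.
size 1: {M}, {P}, {Q} …(+2); under {M} Z still reaches {D,F,P,Q,R,S} ∋ D.
size 2: {M,P}, {M,Q}, {M,R} …(+7); under {M,P} Z still reaches {D,F,S} ∋ D.
Z↔D cannot be blocked by any observed set — no back-door set.
No mediator lies on a directed Z→…→D path.
Neither criterion identifies P(D|do(Z)) in this graph.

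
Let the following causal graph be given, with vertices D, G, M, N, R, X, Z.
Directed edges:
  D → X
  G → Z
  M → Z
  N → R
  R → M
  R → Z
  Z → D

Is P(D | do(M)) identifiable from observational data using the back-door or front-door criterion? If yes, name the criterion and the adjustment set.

P(D|do(M)): backdoor, adjust for {R}.

desc(M)\{M}={D,X,Z}; candidates ⊆ {G,N,R}.
size 0: {}; under {} M still reaches {D,N,R,X,Z} ∋ D.
{R}: M⊥D given {R} in G with M→· removed — back-door holds.
P(D|do(M)) = Σ_{R} P(D|M,R)·P(R).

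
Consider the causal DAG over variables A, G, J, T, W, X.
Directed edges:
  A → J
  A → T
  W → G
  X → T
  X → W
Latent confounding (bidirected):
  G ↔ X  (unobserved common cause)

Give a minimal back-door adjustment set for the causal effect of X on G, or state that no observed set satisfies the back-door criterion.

X→G: no observed back-door set.

desc(X)\{X}={G,T,W}; candidates ⊆ {A,J}.
X↔G: latent back-door arc(s) into X.
size 0: {}; under {} X still reaches {G} ∋ G.
size 1: {A}, {J}; under {A} X still reaches {G} ∋ G.
size 2: {A,J}; under {A,J} X still reaches {G} ∋ G.
X↔G cannot be blocked by any observed set — no back-door set.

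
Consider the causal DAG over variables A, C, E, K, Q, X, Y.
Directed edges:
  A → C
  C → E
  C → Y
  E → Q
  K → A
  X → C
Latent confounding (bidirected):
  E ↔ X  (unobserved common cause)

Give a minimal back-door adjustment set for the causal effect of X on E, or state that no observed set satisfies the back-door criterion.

desc(X)\{X}={C,E,Q,Y}; candidates ⊆ {A,K}.
X↔E: latent back-door arc(s) into X.
size 0: {}; under {} X still reaches {E,Q} ∋ E.
size 1: {A}, {K}; under {A} X still reaches {E,Q} ∋ E.
size 2: {A,K}; under {A,K} X still reaches {E,Q} ∋ E.
X↔E cannot be blocked by any observed set — no back-door set.

X→E: no observed back-door set.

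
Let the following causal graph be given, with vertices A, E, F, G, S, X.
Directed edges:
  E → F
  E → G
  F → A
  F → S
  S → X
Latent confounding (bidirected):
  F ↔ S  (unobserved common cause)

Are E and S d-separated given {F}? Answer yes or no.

No — E and S are d-connected given {F}.

Bayes-Ball from E | {F} reaches {G,S,X}.
S ∈ reach(E|{F}) ⇒ E ⊥̸ S | {F}.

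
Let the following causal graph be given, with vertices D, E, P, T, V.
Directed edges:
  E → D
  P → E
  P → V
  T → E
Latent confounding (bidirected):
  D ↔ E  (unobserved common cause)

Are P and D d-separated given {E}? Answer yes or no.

No — P and D are d-connected given {E}.

Bayes-Ball from P | {E} reaches {D,T,V}.
D ∈ reach(P|{E}) ⇒ P ⊥̸ D | {E}.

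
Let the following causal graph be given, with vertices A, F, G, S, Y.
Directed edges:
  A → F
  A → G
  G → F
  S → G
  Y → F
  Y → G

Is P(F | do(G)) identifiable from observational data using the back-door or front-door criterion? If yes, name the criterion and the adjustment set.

desc(G)\{G}={F}; candidates ⊆ {A,S,Y}.
size 0: {}; under {} G still reaches {A,F,S,Y} ∋ F.
size 1: {A}, {S}, {Y}; under {A} G still reaches {F,S,Y} ∋ F.
{A,Y}: G⊥F given {A,Y} in G with G→· removed — back-door holds.
P(F|do(G)) = Σ_{A,Y} P(F|G,A,Y)·P(A,Y).

P(F|do(G)): backdoor, adjust for {A, Y}.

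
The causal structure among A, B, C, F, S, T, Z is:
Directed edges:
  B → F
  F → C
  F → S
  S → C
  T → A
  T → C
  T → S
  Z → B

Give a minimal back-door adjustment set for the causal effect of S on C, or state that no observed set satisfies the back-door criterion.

desc(S)\{S}={C}; candidates ⊆ {A,B,F,T,Z}.
size 0: {}; under {} S still reaches {A,B,C,F,T,Z} ∋ C.
size 1: {A}, {B}, {F} …(+2); under {A} S still reaches {B,C,F,T,Z} ∋ C.
{F,T}: S⊥C given {F,T} in G with S→· removed — back-door holds.

S→C: minimal back-door set {F, T}.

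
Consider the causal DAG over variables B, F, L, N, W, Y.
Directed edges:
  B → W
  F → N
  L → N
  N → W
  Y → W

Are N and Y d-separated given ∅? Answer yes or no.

Bayes-Ball from N | ∅ reaches {F,L,W}.
Y ∉ reach(N|∅) ⇒ N ⊥ Y | ∅.

Yes — N ⊥ Y | ∅.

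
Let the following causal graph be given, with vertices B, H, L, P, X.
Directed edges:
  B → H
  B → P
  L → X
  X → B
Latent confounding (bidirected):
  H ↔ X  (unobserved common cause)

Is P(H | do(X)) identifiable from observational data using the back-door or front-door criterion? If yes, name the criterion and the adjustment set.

desc(X)\{X}={B,H,P}; candidates ⊆ {L}.
X↔H: latent back-door arc(s) into X.
size 0: {}; under {} X still reaches {H,L} ∋ H.
size 1: {L}; under {L} X still reaches {H} ∋ H.
X↔H cannot be blocked by any observed set — no back-door set.
{B}: (i) intercepts every directed X→H path; (ii) no back-door X→{B}; (iii) {X} blocks every back-door {B}→H. Front-door holds.
P(H|do(X)) = Σ_{B} P(B|X) Σ_{X'} P(H|B,X')P(X').

P(H|do(X)): frontdoor, adjust for {B}.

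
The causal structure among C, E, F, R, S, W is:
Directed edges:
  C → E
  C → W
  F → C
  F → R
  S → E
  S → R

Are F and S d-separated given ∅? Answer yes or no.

Yes — F ⊥ S | ∅.

Bayes-Ball from F | ∅ reaches {C,E,R,W}.
S ∉ reach(F|∅) ⇒ F ⊥ S | ∅.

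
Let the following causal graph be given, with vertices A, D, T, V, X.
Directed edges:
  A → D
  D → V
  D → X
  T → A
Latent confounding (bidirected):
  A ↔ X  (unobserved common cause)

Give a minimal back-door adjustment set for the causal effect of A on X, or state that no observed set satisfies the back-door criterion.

desc(A)\{A}={D,V,X}; candidates ⊆ {T}.
A↔X: latent back-door arc(s) into A.
size 0: {}; under {} A still reaches {T,X} ∋ X.
size 1: {T}; under {T} A still reaches {X} ∋ X.
A↔X cannot be blocked by any observed set — no back-door set.

A→X: no observed back-door set.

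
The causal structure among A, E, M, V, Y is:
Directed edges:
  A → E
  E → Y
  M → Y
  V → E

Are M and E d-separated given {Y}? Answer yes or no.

No — M and E are d-connected given {Y}.

Bayes-Ball from M | {Y} reaches {A,E,V}.
E ∈ reach(M|{Y}) ⇒ M ⊥̸ E | {Y}.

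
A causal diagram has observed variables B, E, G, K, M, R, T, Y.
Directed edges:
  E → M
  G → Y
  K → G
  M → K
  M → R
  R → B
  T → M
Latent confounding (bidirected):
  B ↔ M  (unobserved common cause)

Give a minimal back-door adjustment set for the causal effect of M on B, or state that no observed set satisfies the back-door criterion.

desc(M)\{M}={B,G,K,R,Y}; candidates ⊆ {E,T}.
M↔B: latent back-door arc(s) into M.
size 0: {}; under {} M still reaches {B,E,T} ∋ B.
size 1: {E}, {T}; under {E} M still reaches {B,T} ∋ B.
size 2: {E,T}; under {E,T} M still reaches {B} ∋ B.
M↔B cannot be blocked by any observed set — no back-door set.

M→B: no observed back-door set.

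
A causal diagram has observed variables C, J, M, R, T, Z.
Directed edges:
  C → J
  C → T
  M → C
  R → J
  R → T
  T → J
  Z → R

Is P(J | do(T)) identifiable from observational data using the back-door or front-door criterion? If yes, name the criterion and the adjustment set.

P(J|do(T)): backdoor, adjust for {C, R}.

desc(T)\{T}={J}; candidates ⊆ {C,M,R,Z}.
size 0: {}; under {} T still reaches {C,J,M,R,Z} ∋ J.
size 1: {C}, {M}, {R} …(+1); under {C} T still reaches {J,R,Z} ∋ J.
{C,R}: T⊥J given {C,R} in G with T→· removed — back-door holds.
P(J|do(T)) = Σ_{C,R} P(J|T,C,R)·P(C,R).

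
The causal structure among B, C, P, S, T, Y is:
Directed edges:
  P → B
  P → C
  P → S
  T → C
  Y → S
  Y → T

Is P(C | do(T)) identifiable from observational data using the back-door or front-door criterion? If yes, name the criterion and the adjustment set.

P(C|do(T)): backdoor, adjust for ∅.

desc(T)\{T}={C}; candidates ⊆ {B,P,S,Y}.
∅: T⊥C given ∅ in G with T→· removed — back-door holds.
P(C|do(T)) = P(C|T) — no adjustment needed.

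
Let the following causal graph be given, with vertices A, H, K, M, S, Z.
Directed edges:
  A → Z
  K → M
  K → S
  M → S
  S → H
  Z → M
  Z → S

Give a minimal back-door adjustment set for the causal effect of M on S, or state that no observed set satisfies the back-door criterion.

desc(M)\{M}={H,S}; candidates ⊆ {A,K,Z}.
size 0: {}; under {} M still reaches {A,H,K,S,Z} ∋ S.
size 1: {A}, {K}, {Z}; under {A} M still reaches {H,K,S,Z} ∋ S.
{K,Z}: M⊥S given {K,Z} in G with M→· removed — back-door holds.

M→S: minimal back-door set {K, Z}.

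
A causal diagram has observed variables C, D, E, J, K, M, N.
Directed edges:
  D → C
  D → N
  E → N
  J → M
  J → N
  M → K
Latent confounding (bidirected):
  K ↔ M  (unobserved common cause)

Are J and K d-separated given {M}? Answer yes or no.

Bayes-Ball from J | {M} reaches {K,N}.
K ∈ reach(J|{M}) ⇒ J ⊥̸ K | {M}.

No — J and K are d-connected given {M}.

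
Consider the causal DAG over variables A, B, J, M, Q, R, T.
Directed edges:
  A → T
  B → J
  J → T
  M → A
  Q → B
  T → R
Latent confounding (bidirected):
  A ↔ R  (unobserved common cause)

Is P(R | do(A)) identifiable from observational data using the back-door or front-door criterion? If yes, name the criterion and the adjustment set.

P(R|do(A)): frontdoor, adjust for {T}.

desc(A)\{A}={R,T}; candidates ⊆ {B,J,M,Q}.
A↔R: latent back-door arc(s) into A.
size 0: {}; under {} A still reaches {M,R} ∋ R.
size 1: {B}, {J}, {M} …(+1); under {B} A still reaches {M,R} ∋ R.
size 2: {B,J}, {B,M}, {B,Q} …(+3); under {B,J} A still reaches {M,R} ∋ R.
A↔R cannot be blocked by any observed set — no back-door set.
{T}: (i) intercepts every directed A→R path; (ii) no back-door A→{T}; (iii) {A} blocks every back-door {T}→R. Front-door holds.
P(R|do(A)) = Σ_{T} P(T|A) Σ_{A'} P(R|T,A')P(A').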